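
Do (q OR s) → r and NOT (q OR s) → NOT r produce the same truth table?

No, Inverse is not equivalent to original (counterexample: s=0, r=0, q=1)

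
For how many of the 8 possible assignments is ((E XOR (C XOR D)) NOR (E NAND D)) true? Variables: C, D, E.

Satisfying assignments: (0,1,1)
Count: 1 out of 8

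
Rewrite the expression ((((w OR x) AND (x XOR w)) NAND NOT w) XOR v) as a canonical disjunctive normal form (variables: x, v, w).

(NOT x AND NOT v AND NOT w) OR (NOT x AND NOT v AND w) OR (x AND NOT v AND w) OR (x AND v AND NOT w)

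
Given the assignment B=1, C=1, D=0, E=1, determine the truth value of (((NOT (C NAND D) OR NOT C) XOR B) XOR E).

Substituting: (((NOT (1 NAND 0) OR NOT 1) XOR 1) XOR 1)
= 0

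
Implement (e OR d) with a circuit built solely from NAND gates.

((e NAND e) NAND (d NAND d))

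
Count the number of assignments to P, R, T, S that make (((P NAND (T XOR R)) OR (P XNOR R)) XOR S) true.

Satisfying assignments: (0,0,0,0), (0,0,1,0), (0,1,0,0), (0,1,1,0), (1,0,0,0), (1,0,1,1), (1,1,0,0), (1,1,1,0)
Count: 8 out of 16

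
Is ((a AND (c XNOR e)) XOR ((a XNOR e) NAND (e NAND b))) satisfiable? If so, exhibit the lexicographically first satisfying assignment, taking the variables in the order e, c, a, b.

e=0, c=1, a=1, b=0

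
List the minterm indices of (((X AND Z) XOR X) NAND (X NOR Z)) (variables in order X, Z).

Σm(0, 1, 2, 3) = (NOT X AND NOT Z) OR (NOT X AND Z) OR (X AND NOT Z) OR (X AND Z)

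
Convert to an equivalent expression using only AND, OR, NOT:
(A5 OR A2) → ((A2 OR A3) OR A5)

NOT (A5 OR A2) OR ((A2 OR A3) OR A5)
(Implication elimination: A → B = NOT A OR B)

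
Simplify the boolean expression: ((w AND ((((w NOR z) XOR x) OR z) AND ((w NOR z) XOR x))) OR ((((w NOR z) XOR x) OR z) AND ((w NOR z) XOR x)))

By absorption (E OR (E AND v) = E) then absorption (E AND (E OR v) = E):
= ((w NOR z) XOR x)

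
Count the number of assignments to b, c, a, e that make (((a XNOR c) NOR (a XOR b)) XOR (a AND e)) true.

Satisfying assignments: (0,0,1,1), (0,1,0,0), (0,1,0,1), (0,1,1,1), (1,0,1,0), (1,1,1,1)
Count: 6 out of 16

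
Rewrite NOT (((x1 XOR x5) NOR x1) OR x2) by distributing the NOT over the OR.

NOT ((x1 XOR x5) NOR x1) AND NOT x2
De Morgan's: NOT(OR of terms) = AND of negations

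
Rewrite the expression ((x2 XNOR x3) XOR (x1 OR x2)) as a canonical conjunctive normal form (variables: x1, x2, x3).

(x1 OR x2 OR NOT x3) AND (x1 OR NOT x2 OR NOT x3) AND (NOT x1 OR x2 OR x3) AND (NOT x1 OR NOT x2 OR NOT x3)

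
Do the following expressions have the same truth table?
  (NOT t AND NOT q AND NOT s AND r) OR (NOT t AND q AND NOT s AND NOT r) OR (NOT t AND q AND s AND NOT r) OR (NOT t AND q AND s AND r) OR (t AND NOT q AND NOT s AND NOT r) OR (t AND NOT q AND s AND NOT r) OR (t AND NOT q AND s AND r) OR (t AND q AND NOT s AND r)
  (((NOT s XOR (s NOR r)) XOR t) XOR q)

Yes, they are equivalent — the two output columns agree on all 16 assignments:
t | q | s | r | Expression 1 | Expression 2
-------------------------------------------
0 | 0 | 0 | 0 | 0 | 0
0 | 0 | 0 | 1 | 1 | 1
0 | 0 | 1 | 0 | 0 | 0
0 | 0 | 1 | 1 | 0 | 0
0 | 1 | 0 | 0 | 1 | 1
0 | 1 | 0 | 1 | 0 | 0
0 | 1 | 1 | 0 | 1 | 1
0 | 1 | 1 | 1 | 1 | 1
1 | 0 | 0 | 0 | 1 | 1
1 | 0 | 0 | 1 | 0 | 0
1 | 0 | 1 | 0 | 1 | 1
1 | 0 | 1 | 1 | 1 | 1
1 | 1 | 0 | 0 | 0 | 0
1 | 1 | 0 | 1 | 1 | 1
1 | 1 | 1 | 0 | 0 | 0
1 | 1 | 1 | 1 | 0 | 0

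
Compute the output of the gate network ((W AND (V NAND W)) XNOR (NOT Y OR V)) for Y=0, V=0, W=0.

Substituting: ((0 AND (0 NAND 0)) XNOR (NOT 0 OR 0))
= 0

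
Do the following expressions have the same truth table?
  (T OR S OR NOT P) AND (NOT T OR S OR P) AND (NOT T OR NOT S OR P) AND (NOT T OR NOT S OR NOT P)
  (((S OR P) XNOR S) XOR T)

Yes, they are equivalent — the two output columns agree on all 8 assignments:
T | S | P | Expression 1 | Expression 2
---------------------------------------
0 | 0 | 0 | 1 | 1
0 | 0 | 1 | 0 | 0
0 | 1 | 0 | 1 | 1
0 | 1 | 1 | 1 | 1
1 | 0 | 0 | 0 | 0
1 | 0 | 1 | 1 | 1
1 | 1 | 0 | 0 | 0
1 | 1 | 1 | 0 | 0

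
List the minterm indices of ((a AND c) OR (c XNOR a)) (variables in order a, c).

Σm(0, 3) = (NOT a AND NOT c) OR (a AND c)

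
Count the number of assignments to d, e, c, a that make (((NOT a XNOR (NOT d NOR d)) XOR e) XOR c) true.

Satisfying assignments: (0,0,0,1), (0,0,1,0), (0,1,0,0), (0,1,1,1), (1,0,0,1), (1,0,1,0), (1,1,0,0), (1,1,1,1)
Count: 8 out of 16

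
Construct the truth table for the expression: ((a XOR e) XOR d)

a | d | e | Output
------------------
0 | 0 | 0 | 0
0 | 0 | 1 | 1
0 | 1 | 0 | 1
0 | 1 | 1 | 0
1 | 0 | 0 | 1
1 | 0 | 1 | 0
1 | 1 | 0 | 0
1 | 1 | 1 | 1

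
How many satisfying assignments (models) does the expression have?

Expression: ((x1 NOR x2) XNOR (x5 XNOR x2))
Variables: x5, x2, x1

Satisfying assignments: (0,0,0), (0,1,0), (0,1,1), (1,0,1)
Count: 4 out of 8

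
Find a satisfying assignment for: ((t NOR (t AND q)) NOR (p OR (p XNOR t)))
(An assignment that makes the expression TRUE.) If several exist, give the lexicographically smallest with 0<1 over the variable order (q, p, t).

q=0, p=0, t=1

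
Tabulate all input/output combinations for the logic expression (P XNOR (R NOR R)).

R | P | Output
--------------
0 | 0 | 0
0 | 1 | 1
1 | 0 | 1
1 | 1 | 0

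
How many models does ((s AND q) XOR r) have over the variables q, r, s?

Satisfying assignments: (0,1,0), (0,1,1), (1,0,1), (1,1,0)
Count: 4 out of 8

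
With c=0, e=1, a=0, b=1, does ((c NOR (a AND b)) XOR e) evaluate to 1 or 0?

Substituting: ((0 NOR (0 AND 1)) XOR 1)
= 0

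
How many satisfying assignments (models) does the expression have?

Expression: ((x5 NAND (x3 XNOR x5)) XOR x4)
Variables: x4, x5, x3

Satisfying assignments: (0,0,0), (0,0,1), (0,1,0), (1,1,1)
Count: 4 out of 8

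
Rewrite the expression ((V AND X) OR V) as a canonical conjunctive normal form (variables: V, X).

(V OR X) AND (V OR NOT X)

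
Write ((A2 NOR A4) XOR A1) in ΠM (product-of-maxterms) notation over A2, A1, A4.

ΠM(1, 2, 4, 5) = (A2 OR A1 OR NOT A4) AND (A2 OR NOT A1 OR A4) AND (NOT A2 OR A1 OR A4) AND (NOT A2 OR A1 OR NOT A4)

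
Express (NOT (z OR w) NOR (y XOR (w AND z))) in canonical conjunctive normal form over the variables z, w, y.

(z OR w OR y) AND (z OR w OR NOT y) AND (z OR NOT w OR NOT y) AND (NOT z OR w OR NOT y) AND (NOT z OR NOT w OR y)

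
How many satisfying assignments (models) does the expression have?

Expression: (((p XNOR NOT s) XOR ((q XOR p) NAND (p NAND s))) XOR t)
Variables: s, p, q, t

Satisfying assignments: (0,0,0,0), (0,0,1,1), (0,1,0,0), (0,1,1,1), (1,0,0,1), (1,0,1,0), (1,1,0,0), (1,1,1,0)
Count: 8 out of 16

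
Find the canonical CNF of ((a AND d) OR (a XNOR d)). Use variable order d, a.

(d OR NOT a) AND (NOT d OR a)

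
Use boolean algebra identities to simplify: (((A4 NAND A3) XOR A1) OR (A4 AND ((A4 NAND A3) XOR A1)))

By absorption (E OR (E AND v) = E):
= ((A4 NAND A3) XOR A1)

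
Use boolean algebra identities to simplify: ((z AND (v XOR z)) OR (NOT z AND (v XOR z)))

By distribution ((E AND v) OR (E AND NOT v) = E):
= (v XOR z)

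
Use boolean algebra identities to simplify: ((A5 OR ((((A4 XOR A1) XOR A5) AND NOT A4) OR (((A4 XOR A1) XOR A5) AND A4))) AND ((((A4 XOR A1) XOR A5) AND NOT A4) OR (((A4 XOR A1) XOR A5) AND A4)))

By absorption (E AND (E OR v) = E) then distribution ((E AND v) OR (E AND NOT v) = E):
= ((A4 XOR A1) XOR A5)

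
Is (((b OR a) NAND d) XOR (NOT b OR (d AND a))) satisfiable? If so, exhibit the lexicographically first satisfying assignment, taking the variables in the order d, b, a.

d=0, b=1, a=0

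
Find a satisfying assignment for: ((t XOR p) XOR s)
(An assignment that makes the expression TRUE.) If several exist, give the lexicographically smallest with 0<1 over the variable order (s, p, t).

s=0, p=0, t=1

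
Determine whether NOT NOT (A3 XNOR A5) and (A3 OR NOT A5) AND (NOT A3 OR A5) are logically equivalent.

Yes, they are equivalent — the two output columns agree on all 4 assignments:
A3 | A5 | Expression 1 | Expression 2
-------------------------------------
0 | 0 | 1 | 1
0 | 1 | 0 | 0
1 | 0 | 0 | 0
1 | 1 | 1 | 1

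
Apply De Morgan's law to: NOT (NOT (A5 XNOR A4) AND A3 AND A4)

(A5 XNOR A4) OR NOT A3 OR NOT A4
De Morgan's: NOT(AND of terms) = OR of negations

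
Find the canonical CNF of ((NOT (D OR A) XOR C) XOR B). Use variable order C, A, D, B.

(C OR A OR D OR NOT B) AND (C OR A OR NOT D OR B) AND (C OR NOT A OR D OR B) AND (C OR NOT A OR NOT D OR B) AND (NOT C OR A OR D OR B) AND (NOT C OR A OR NOT D OR NOT B) AND (NOT C OR NOT A OR D OR NOT B) AND (NOT C OR NOT A OR NOT D OR NOT B)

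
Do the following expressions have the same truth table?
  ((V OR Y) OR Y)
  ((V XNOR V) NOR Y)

No. Counterexample: with Y=0, V=1, Expression 1 = 1 but Expression 2 = 0.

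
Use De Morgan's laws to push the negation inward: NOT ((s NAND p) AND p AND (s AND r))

NOT (s NAND p) OR NOT p OR NOT (s AND r)
De Morgan's: NOT(AND of terms) = OR of negations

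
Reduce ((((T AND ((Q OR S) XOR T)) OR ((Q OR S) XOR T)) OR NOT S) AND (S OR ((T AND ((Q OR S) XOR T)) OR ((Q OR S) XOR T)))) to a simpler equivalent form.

By distribution ((E OR v) AND (E OR NOT v) = E) then absorption (E OR (E AND v) = E):
= ((Q OR S) XOR T)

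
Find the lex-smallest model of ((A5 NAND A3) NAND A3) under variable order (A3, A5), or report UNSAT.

A3=0, A5=0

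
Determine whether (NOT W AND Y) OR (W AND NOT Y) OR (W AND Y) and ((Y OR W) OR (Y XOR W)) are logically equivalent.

Yes, they are equivalent — the two output columns agree on all 4 assignments:
W | Y | Expression 1 | Expression 2
-----------------------------------
0 | 0 | 0 | 0
0 | 1 | 1 | 1
1 | 0 | 1 | 1
1 | 1 | 1 | 1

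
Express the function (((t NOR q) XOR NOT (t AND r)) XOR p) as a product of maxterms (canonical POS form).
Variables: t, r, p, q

ΠM(0, 3, 4, 7, 10, 11, 12, 13) = (t OR r OR p OR q) AND (t OR r OR NOT p OR NOT q) AND (t OR NOT r OR p OR q) AND (t OR NOT r OR NOT p OR NOT q) AND (NOT t OR r OR NOT p OR q) AND (NOT t OR r OR NOT p OR NOT q) AND (NOT t OR NOT r OR p OR q) AND (NOT t OR NOT r OR p OR NOT q)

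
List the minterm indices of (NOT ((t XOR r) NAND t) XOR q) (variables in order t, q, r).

Σm(2, 3, 4, 7) = (NOT t AND q AND NOT r) OR (NOT t AND q AND r) OR (t AND NOT q AND NOT r) OR (t AND q AND r)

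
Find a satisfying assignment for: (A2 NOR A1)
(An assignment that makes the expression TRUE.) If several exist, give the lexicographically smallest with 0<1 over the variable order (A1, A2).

A1=0, A2=0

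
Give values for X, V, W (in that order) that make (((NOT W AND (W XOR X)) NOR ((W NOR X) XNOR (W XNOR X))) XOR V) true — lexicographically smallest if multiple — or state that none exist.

X=0, V=1, W=0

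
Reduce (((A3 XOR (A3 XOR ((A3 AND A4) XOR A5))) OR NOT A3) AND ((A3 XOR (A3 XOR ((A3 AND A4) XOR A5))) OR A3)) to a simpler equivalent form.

By distribution ((E OR v) AND (E OR NOT v) = E) then XOR self-cancellation ((E XOR v) XOR v = E):
= ((A3 AND A4) XOR A5)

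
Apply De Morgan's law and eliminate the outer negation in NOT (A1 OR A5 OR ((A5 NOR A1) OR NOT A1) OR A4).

NOT A1 AND NOT A5 AND NOT ((A5 NOR A1) OR NOT A1) AND NOT A4
De Morgan's: NOT(OR of terms) = AND of negations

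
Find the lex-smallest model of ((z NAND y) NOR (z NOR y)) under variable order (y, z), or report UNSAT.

y=1, z=1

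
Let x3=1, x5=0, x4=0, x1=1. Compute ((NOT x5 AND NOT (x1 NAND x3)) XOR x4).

Substituting: ((NOT 0 AND NOT (1 NAND 1)) XOR 0)
= 1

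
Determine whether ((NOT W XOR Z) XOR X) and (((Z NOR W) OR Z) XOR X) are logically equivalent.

No. Counterexample: with Z=1, X=0, W=0, Expression 1 = 0 but Expression 2 = 1.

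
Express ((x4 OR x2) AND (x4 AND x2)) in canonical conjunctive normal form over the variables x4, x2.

(x4 OR x2) AND (x4 OR NOT x2) AND (NOT x4 OR x2)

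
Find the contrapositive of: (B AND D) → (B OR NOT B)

Contrapositive: NOT (B OR NOT B) → NOT (B AND D)
Note: A statement and its contrapositive are logically equivalent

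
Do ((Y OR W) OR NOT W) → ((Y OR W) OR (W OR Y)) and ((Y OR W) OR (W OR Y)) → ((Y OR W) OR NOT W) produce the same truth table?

No, Converse is not equivalent to original (counterexample: W=0, Y=0)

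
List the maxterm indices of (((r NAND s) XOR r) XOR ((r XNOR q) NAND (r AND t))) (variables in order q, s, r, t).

ΠM(0, 1, 4, 5, 6, 7, 8, 9, 11, 12, 13, 14) = (q OR s OR r OR t) AND (q OR s OR r OR NOT t) AND (q OR NOT s OR r OR t) AND (q OR NOT s OR r OR NOT t) AND (q OR NOT s OR NOT r OR t) AND (q OR NOT s OR NOT r OR NOT t) AND (NOT q OR s OR r OR t) AND (NOT q OR s OR r OR NOT t) AND (NOT q OR s OR NOT r OR NOT t) AND (NOT q OR NOT s OR r OR t) AND (NOT q OR NOT s OR r OR NOT t) AND (NOT q OR NOT s OR NOT r OR t)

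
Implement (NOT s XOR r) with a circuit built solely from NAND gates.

(((s NAND s) NAND ((s NAND s) NAND r)) NAND (r NAND ((s NAND s) NAND r)))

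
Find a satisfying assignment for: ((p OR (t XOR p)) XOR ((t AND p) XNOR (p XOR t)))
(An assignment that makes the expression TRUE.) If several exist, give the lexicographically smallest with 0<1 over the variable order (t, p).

t=0, p=0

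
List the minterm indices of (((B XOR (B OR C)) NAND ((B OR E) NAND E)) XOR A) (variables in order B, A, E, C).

Σm(0, 2, 3, 5, 8, 9, 10, 11) = (NOT B AND NOT A AND NOT E AND NOT C) OR (NOT B AND NOT A AND E AND NOT C) OR (NOT B AND NOT A AND E AND C) OR (NOT B AND A AND NOT E AND C) OR (B AND NOT A AND NOT E AND NOT C) OR (B AND NOT A AND NOT E AND C) OR (B AND NOT A AND E AND NOT C) OR (B AND NOT A AND E AND C)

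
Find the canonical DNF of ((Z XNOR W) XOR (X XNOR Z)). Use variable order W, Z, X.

(NOT W AND NOT Z AND X) OR (NOT W AND Z AND X) OR (W AND NOT Z AND NOT X) OR (W AND Z AND NOT X)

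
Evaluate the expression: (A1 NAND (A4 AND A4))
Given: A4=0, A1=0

Substituting: (0 NAND (0 AND 0))
= 1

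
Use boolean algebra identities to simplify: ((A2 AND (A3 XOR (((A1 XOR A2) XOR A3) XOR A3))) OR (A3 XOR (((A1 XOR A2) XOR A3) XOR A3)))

By absorption (E OR (E AND v) = E) then XOR self-cancellation ((E XOR v) XOR v = E):
= ((A1 XOR A2) XOR A3)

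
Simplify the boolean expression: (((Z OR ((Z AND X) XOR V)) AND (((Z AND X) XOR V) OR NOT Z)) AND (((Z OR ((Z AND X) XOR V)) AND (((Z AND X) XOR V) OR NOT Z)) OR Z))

By absorption (E AND (E OR v) = E) then distribution ((E OR v) AND (E OR NOT v) = E):
= ((Z AND X) XOR V)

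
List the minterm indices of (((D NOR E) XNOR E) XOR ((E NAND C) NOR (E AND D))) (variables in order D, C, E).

Σm(3, 4, 6) = (NOT D AND C AND E) OR (D AND NOT C AND NOT E) OR (D AND C AND NOT E)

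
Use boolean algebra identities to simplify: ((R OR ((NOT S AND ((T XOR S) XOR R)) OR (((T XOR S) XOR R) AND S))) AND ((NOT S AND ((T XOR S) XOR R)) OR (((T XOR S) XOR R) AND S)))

By absorption (E AND (E OR v) = E) then distribution ((E AND v) OR (E AND NOT v) = E):
= ((T XOR S) XOR R)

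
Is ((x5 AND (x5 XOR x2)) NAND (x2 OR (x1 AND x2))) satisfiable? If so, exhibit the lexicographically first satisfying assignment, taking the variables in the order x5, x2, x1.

x5=0, x2=0, x1=0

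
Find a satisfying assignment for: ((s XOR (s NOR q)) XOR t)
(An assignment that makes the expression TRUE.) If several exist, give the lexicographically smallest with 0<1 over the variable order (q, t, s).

q=0, t=0, s=0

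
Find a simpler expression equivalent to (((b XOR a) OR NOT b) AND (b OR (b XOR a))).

By distribution ((E OR v) AND (E OR NOT v) = E):
= (b XOR a)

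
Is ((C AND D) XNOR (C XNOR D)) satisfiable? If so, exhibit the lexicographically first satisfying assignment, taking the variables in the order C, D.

C=0, D=1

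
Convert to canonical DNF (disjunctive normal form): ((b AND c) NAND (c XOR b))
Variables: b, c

(NOT b AND NOT c) OR (NOT b AND c) OR (b AND NOT c) OR (b AND c)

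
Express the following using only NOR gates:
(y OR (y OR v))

((y NOR ((y NOR v) NOR (y NOR v))) NOR (y NOR ((y NOR v) NOR (y NOR v))))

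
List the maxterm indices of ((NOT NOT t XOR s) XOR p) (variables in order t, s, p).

ΠM(0, 3, 5, 6) = (t OR s OR p) AND (t OR NOT s OR NOT p) AND (NOT t OR s OR NOT p) AND (NOT t OR NOT s OR p)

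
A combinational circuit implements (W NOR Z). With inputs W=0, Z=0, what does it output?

Substituting: (0 NOR 0)
= 1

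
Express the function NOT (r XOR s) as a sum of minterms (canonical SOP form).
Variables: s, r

Σm(0, 3) = (NOT s AND NOT r) OR (s AND r)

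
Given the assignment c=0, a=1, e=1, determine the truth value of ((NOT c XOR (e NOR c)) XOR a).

Substituting: ((NOT 0 XOR (1 NOR 0)) XOR 1)
= 0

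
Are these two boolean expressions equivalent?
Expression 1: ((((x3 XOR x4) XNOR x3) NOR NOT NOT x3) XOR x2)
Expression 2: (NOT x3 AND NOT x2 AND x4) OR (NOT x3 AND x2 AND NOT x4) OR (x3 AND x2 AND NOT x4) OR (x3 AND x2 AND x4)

Yes, they are equivalent — the two output columns agree on all 8 assignments:
x3 | x2 | x4 | Expression 1 | Expression 2
------------------------------------------
0 | 0 | 0 | 0 | 0
0 | 0 | 1 | 1 | 1
0 | 1 | 0 | 1 | 1
0 | 1 | 1 | 0 | 0
1 | 0 | 0 | 0 | 0
1 | 0 | 1 | 0 | 0
1 | 1 | 0 | 1 | 1
1 | 1 | 1 | 1 | 1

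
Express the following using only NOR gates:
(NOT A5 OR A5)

(((A5 NOR A5) NOR A5) NOR ((A5 NOR A5) NOR A5))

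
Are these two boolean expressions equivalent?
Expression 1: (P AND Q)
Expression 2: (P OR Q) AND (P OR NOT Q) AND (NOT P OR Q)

Yes, they are equivalent — the two output columns agree on all 4 assignments:
P | Q | Expression 1 | Expression 2
-----------------------------------
0 | 0 | 0 | 0
0 | 1 | 0 | 0
1 | 0 | 0 | 0
1 | 1 | 1 | 1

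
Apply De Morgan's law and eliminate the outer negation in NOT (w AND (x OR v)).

NOT w OR NOT (x OR v)
De Morgan's: NOT(AND of terms) = OR of negations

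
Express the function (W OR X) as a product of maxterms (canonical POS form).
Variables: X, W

ΠM(0) = (X OR W)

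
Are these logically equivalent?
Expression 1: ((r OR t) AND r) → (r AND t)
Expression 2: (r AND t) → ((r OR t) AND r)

No, Converse is not equivalent to original (counterexample: t=0, r=1)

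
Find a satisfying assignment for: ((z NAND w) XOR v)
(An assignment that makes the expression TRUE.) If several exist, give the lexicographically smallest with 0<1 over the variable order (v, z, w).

v=0, z=0, w=0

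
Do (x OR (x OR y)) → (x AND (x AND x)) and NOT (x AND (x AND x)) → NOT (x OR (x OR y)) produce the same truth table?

Yes, Contrapositive is always equivalent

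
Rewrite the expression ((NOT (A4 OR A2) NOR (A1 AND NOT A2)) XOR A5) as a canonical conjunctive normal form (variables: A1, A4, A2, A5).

(A1 OR A4 OR A2 OR A5) AND (A1 OR A4 OR NOT A2 OR NOT A5) AND (A1 OR NOT A4 OR A2 OR NOT A5) AND (A1 OR NOT A4 OR NOT A2 OR NOT A5) AND (NOT A1 OR A4 OR A2 OR A5) AND (NOT A1 OR A4 OR NOT A2 OR NOT A5) AND (NOT A1 OR NOT A4 OR A2 OR A5) AND (NOT A1 OR NOT A4 OR NOT A2 OR NOT A5)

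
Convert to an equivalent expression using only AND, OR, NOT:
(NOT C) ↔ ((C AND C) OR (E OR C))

((NOT C) AND ((C AND C) OR (E OR C))) OR (C AND NOT ((C AND C) OR (E OR C)))
(Biconditional = both true or both false)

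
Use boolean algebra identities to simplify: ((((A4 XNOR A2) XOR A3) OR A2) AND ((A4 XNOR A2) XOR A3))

By absorption (E AND (E OR v) = E):
= ((A4 XNOR A2) XOR A3)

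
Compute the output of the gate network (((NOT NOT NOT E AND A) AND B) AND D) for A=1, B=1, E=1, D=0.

Substituting: (((NOT NOT NOT 1 AND 1) AND 1) AND 0)
= 0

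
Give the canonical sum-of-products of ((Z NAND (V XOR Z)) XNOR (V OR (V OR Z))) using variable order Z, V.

Σm(1, 3) = (NOT Z AND V) OR (Z AND V)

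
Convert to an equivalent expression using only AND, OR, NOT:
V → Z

NOT V OR Z
(Implication elimination: A → B = NOT A OR B)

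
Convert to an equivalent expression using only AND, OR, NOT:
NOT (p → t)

p AND NOT t
(Negated implication: NOT(A → B) = A AND NOT B)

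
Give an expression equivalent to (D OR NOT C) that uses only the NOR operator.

((D NOR (C NOR C)) NOR (D NOR (C NOR C)))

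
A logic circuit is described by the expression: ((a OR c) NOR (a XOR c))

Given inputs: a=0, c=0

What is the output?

Substituting: ((0 OR 0) NOR (0 XOR 0))
= 1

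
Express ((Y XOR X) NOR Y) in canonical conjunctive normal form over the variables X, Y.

(X OR NOT Y) AND (NOT X OR Y) AND (NOT X OR NOT Y)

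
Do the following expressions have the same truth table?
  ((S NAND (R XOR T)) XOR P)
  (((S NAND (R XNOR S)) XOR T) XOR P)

No. Counterexample: with T=1, R=0, P=0, S=0, Expression 1 = 1 but Expression 2 = 0.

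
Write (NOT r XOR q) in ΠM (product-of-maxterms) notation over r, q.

ΠM(1, 2) = (r OR NOT q) AND (NOT r OR q)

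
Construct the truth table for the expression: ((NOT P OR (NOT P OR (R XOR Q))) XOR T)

R | Q | T | P | Output
----------------------
0 | 0 | 0 | 0 | 1
0 | 0 | 0 | 1 | 0
0 | 0 | 1 | 0 | 0
0 | 0 | 1 | 1 | 1
0 | 1 | 0 | 0 | 1
0 | 1 | 0 | 1 | 1
0 | 1 | 1 | 0 | 0
0 | 1 | 1 | 1 | 0
1 | 0 | 0 | 0 | 1
1 | 0 | 0 | 1 | 1
1 | 0 | 1 | 0 | 0
1 | 0 | 1 | 1 | 0
1 | 1 | 0 | 0 | 1
1 | 1 | 0 | 1 | 0
1 | 1 | 1 | 0 | 0
1 | 1 | 1 | 1 | 1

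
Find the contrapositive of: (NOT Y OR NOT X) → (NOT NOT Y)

Contrapositive: NOT Y → NOT (NOT Y OR NOT X)
Note: A statement and its contrapositive are logically equivalent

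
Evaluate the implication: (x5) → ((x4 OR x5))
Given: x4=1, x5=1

Antecedent (x5) = 1; consequent ((x4 OR x5)) = 1.
1 → 1 = 1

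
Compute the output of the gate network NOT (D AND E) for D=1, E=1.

Substituting: NOT (1 AND 1)
= 0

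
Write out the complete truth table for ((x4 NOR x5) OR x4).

x5 | x4 | Output
----------------
0 | 0 | 1
0 | 1 | 1
1 | 0 | 0
1 | 1 | 1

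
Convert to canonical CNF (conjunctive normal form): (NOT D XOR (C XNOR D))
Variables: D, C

(D OR C) AND (NOT D OR C)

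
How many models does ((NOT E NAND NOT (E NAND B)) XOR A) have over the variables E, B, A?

Satisfying assignments: (0,0,0), (0,1,0), (1,0,0), (1,1,0)
Count: 4 out of 8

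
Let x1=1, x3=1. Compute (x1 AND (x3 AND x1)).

Substituting: (1 AND (1 AND 1))
= 1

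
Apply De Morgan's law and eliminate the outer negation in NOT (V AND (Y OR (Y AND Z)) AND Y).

NOT V OR NOT (Y OR (Y AND Z)) OR NOT Y
De Morgan's: NOT(AND of terms) = OR of negations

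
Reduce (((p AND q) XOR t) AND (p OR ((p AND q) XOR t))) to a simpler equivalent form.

By absorption (E AND (E OR v) = E):
= ((p AND q) XOR t)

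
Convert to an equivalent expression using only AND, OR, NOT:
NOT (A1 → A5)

A1 AND NOT A5
(Negated implication: NOT(A → B) = A AND NOT B)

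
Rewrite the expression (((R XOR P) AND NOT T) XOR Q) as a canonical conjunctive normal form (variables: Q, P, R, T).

(Q OR P OR R OR T) AND (Q OR P OR R OR NOT T) AND (Q OR P OR NOT R OR NOT T) AND (Q OR NOT P OR R OR NOT T) AND (Q OR NOT P OR NOT R OR T) AND (Q OR NOT P OR NOT R OR NOT T) AND (NOT Q OR P OR NOT R OR T) AND (NOT Q OR NOT P OR R OR T)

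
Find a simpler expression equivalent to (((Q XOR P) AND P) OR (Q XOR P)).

By absorption (E OR (E AND v) = E):
= (Q XOR P)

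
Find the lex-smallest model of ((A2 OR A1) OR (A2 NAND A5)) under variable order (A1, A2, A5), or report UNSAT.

A1=0, A2=0, A5=0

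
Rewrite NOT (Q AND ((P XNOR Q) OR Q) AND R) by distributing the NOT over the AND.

NOT Q OR NOT ((P XNOR Q) OR Q) OR NOT R
De Morgan's: NOT(AND of terms) = OR of negations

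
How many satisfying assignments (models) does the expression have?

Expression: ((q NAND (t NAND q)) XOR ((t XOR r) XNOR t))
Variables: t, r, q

Satisfying assignments: (0,0,1), (0,1,0), (1,1,0), (1,1,1)
Count: 4 out of 8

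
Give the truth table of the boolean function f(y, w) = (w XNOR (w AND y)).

y | w | Output
--------------
0 | 0 | 1
0 | 1 | 0
1 | 0 | 1
1 | 1 | 1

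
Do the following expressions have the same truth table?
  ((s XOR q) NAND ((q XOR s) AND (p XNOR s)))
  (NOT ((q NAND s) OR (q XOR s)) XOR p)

No. Counterexample: with p=0, s=0, q=0, Expression 1 = 1 but Expression 2 = 0.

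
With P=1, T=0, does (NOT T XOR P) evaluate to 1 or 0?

Substituting: (NOT 0 XOR 1)
= 0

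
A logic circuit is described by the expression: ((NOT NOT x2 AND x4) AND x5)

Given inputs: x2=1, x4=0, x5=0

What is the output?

Substituting: ((NOT NOT 1 AND 0) AND 0)
= 0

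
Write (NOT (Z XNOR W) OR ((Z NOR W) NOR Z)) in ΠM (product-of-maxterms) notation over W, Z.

ΠM(0, 3) = (W OR Z) AND (NOT W OR NOT Z)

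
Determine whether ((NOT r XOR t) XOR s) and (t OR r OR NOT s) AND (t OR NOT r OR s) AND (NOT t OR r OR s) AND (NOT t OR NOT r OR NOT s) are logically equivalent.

Yes, they are equivalent — the two output columns agree on all 8 assignments:
t | r | s | Expression 1 | Expression 2
---------------------------------------
0 | 0 | 0 | 1 | 1
0 | 0 | 1 | 0 | 0
0 | 1 | 0 | 0 | 0
0 | 1 | 1 | 1 | 1
1 | 0 | 0 | 0 | 0
1 | 0 | 1 | 1 | 1
1 | 1 | 0 | 1 | 1
1 | 1 | 1 | 0 | 0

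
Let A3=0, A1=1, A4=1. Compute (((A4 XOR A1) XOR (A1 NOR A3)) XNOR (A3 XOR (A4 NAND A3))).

Substituting: (((1 XOR 1) XOR (1 NOR 0)) XNOR (0 XOR (1 NAND 0)))
= 0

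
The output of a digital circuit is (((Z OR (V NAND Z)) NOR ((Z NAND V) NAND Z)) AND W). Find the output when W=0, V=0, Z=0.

Substituting: (((0 OR (0 NAND 0)) NOR ((0 NAND 0) NAND 0)) AND 0)
= 0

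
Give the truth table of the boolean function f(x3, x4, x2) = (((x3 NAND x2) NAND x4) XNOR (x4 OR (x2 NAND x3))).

x3 | x4 | x2 | Output
---------------------
0 | 0 | 0 | 1
0 | 0 | 1 | 1
0 | 1 | 0 | 0
0 | 1 | 1 | 0
1 | 0 | 0 | 1
1 | 0 | 1 | 0
1 | 1 | 0 | 0
1 | 1 | 1 | 1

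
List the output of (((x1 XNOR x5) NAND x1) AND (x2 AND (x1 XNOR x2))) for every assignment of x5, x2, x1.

x5 | x2 | x1 | Output
---------------------
0 | 0 | 0 | 0
0 | 0 | 1 | 0
0 | 1 | 0 | 0
0 | 1 | 1 | 1
1 | 0 | 0 | 0
1 | 0 | 1 | 0
1 | 1 | 0 | 0
1 | 1 | 1 | 0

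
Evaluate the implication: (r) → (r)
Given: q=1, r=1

Antecedent (r) = 1; consequent (r) = 1.
1 → 1 = 1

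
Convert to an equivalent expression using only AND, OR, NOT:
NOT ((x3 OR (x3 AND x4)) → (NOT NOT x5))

(x3 OR (x3 AND x4)) AND NOT x5
(Negated implication: NOT(A → B) = A AND NOT B)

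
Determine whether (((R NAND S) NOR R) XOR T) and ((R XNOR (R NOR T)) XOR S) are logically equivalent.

No. Counterexample: with S=0, T=1, R=1, Expression 1 = 1 but Expression 2 = 0.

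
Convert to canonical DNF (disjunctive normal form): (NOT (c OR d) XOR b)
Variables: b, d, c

(NOT b AND NOT d AND NOT c) OR (b AND NOT d AND c) OR (b AND d AND NOT c) OR (b AND d AND c)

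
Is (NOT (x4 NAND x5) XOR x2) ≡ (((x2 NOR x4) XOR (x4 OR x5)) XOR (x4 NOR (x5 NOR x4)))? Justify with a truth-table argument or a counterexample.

No. Counterexample: with x5=0, x4=0, x2=0, Expression 1 = 0 but Expression 2 = 1.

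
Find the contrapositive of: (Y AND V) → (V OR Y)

Contrapositive: NOT (V OR Y) → NOT (Y AND V)
Note: A statement and its contrapositive are logically equivalent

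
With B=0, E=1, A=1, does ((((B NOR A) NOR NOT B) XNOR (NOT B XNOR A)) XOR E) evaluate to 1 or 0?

Substituting: ((((0 NOR 1) NOR NOT 0) XNOR (NOT 0 XNOR 1)) XOR 1)
= 1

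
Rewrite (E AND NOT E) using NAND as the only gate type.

((E NAND (E NAND E)) NAND (E NAND (E NAND E)))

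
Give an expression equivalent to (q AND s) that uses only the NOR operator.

((q NOR q) NOR (s NOR s))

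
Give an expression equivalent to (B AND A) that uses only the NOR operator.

((B NOR B) NOR (A NOR A))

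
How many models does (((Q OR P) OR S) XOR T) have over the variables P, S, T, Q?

Satisfying assignments: (0,0,0,1), (0,0,1,0), (0,1,0,0), (0,1,0,1), (1,0,0,0), (1,0,0,1), (1,1,0,0), (1,1,0,1)
Count: 8 out of 16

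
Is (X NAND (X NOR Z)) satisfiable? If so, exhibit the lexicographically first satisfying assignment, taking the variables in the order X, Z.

X=0, Z=0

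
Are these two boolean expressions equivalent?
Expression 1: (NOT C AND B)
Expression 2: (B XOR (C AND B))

Yes, they are equivalent — the two output columns agree on all 4 assignments:
C | B | Expression 1 | Expression 2
-----------------------------------
0 | 0 | 0 | 0
0 | 1 | 1 | 1
1 | 0 | 0 | 0
1 | 1 | 0 | 0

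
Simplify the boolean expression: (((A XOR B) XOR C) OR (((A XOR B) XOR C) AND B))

By absorption (E OR (E AND v) = E):
= ((A XOR B) XOR C)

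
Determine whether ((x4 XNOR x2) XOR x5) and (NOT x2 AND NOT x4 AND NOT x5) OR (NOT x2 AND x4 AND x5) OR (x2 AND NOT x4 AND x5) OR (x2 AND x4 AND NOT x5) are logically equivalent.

Yes, they are equivalent — the two output columns agree on all 8 assignments:
x2 | x4 | x5 | Expression 1 | Expression 2
------------------------------------------
0 | 0 | 0 | 1 | 1
0 | 0 | 1 | 0 | 0
0 | 1 | 0 | 0 | 0
0 | 1 | 1 | 1 | 1
1 | 0 | 0 | 0 | 0
1 | 0 | 1 | 1 | 1
1 | 1 | 0 | 1 | 1
1 | 1 | 1 | 0 | 0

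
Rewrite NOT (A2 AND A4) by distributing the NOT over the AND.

NOT A2 OR NOT A4
De Morgan's: NOT(AND of terms) = OR of negations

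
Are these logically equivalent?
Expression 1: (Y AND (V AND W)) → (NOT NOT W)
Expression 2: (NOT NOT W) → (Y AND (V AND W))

No, Converse is not equivalent to original (counterexample: Y=0, W=1, V=0)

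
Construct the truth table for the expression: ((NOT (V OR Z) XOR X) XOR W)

X | W | Z | V | Output
----------------------
0 | 0 | 0 | 0 | 1
0 | 0 | 0 | 1 | 0
0 | 0 | 1 | 0 | 0
0 | 0 | 1 | 1 | 0
0 | 1 | 0 | 0 | 0
0 | 1 | 0 | 1 | 1
0 | 1 | 1 | 0 | 1
0 | 1 | 1 | 1 | 1
1 | 0 | 0 | 0 | 0
1 | 0 | 0 | 1 | 1
1 | 0 | 1 | 0 | 1
1 | 0 | 1 | 1 | 1
1 | 1 | 0 | 0 | 1
1 | 1 | 0 | 1 | 0
1 | 1 | 1 | 0 | 0
1 | 1 | 1 | 1 | 0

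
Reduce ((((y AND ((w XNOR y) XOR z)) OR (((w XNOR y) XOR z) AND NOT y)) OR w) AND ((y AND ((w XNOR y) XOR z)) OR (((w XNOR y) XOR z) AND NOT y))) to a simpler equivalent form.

By absorption (E AND (E OR v) = E) then distribution ((E AND v) OR (E AND NOT v) = E):
= ((w XNOR y) XOR z)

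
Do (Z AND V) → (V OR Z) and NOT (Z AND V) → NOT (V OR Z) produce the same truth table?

No, Inverse is not equivalent to original (counterexample: Z=0, V=1)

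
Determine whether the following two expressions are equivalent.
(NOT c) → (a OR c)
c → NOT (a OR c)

No, Inverse is not equivalent to original (counterexample: a=0, c=0)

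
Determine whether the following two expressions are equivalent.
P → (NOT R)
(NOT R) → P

No, Converse is not equivalent to original (counterexample: R=0, P=0)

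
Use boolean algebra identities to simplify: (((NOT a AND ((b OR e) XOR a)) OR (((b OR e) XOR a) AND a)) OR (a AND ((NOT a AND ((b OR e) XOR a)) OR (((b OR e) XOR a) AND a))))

By absorption (E OR (E AND v) = E) then distribution ((E AND v) OR (E AND NOT v) = E):
= ((b OR e) XOR a)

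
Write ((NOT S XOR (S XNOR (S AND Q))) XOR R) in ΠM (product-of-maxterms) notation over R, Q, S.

ΠM(0, 1, 2, 7) = (R OR Q OR S) AND (R OR Q OR NOT S) AND (R OR NOT Q OR S) AND (NOT R OR NOT Q OR NOT S)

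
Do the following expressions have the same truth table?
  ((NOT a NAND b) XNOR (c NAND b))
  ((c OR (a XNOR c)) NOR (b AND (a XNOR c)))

No. Counterexample: with b=0, c=0, a=0, Expression 1 = 1 but Expression 2 = 0.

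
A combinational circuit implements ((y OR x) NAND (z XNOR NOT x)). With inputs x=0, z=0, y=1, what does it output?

Substituting: ((1 OR 0) NAND (0 XNOR NOT 0))
= 1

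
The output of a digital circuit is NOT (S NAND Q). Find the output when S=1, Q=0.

Substituting: NOT (1 NAND 0)
= 0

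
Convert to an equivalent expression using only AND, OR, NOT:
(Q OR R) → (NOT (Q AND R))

NOT (Q OR R) OR (NOT (Q AND R))
(Implication elimination: A → B = NOT A OR B)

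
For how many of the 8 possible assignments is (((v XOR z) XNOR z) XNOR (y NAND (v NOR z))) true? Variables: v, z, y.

Satisfying assignments: (0,0,0), (0,1,0), (0,1,1)
Count: 3 out of 8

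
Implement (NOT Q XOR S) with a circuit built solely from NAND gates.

(((Q NAND Q) NAND ((Q NAND Q) NAND S)) NAND (S NAND ((Q NAND Q) NAND S)))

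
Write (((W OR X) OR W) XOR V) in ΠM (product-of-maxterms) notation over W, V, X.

ΠM(0, 3, 6, 7) = (W OR V OR X) AND (W OR NOT V OR NOT X) AND (NOT W OR NOT V OR X) AND (NOT W OR NOT V OR NOT X)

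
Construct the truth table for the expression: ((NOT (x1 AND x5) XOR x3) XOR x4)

x3 | x1 | x5 | x4 | Output
--------------------------
0 | 0 | 0 | 0 | 1
0 | 0 | 0 | 1 | 0
0 | 0 | 1 | 0 | 1
0 | 0 | 1 | 1 | 0
0 | 1 | 0 | 0 | 1
0 | 1 | 0 | 1 | 0
0 | 1 | 1 | 0 | 0
0 | 1 | 1 | 1 | 1
1 | 0 | 0 | 0 | 0
1 | 0 | 0 | 1 | 1
1 | 0 | 1 | 0 | 0
1 | 0 | 1 | 1 | 1
1 | 1 | 0 | 0 | 0
1 | 1 | 0 | 1 | 1
1 | 1 | 1 | 0 | 1
1 | 1 | 1 | 1 | 0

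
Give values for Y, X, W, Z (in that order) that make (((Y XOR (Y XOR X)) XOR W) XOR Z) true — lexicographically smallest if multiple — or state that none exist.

Y=0, X=0, W=0, Z=1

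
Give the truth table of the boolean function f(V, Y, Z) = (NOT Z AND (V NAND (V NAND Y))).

V | Y | Z | Output
------------------
0 | 0 | 0 | 1
0 | 0 | 1 | 0
0 | 1 | 0 | 1
0 | 1 | 1 | 0
1 | 0 | 0 | 0
1 | 0 | 1 | 0
1 | 1 | 0 | 1
1 | 1 | 1 | 0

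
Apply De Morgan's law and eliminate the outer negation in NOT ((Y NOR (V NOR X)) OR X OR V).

NOT (Y NOR (V NOR X)) AND NOT X AND NOT V
De Morgan's: NOT(OR of terms) = AND of negations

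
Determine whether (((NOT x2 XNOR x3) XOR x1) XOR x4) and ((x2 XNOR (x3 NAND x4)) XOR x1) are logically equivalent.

No. Counterexample: with x2=0, x1=0, x3=0, x4=1, Expression 1 = 1 but Expression 2 = 0.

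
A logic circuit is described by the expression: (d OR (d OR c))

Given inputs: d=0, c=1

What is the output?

Substituting: (0 OR (0 OR 1))
= 1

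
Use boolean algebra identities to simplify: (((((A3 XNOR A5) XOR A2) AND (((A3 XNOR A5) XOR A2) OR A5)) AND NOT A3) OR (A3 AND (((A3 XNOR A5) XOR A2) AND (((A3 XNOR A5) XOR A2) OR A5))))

By distribution ((E AND v) OR (E AND NOT v) = E) then absorption (E AND (E OR v) = E):
= ((A3 XNOR A5) XOR A2)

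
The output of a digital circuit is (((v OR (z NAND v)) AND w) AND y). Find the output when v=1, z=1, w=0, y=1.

Substituting: (((1 OR (1 NAND 1)) AND 0) AND 1)
= 0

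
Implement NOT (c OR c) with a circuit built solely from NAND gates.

(((c NAND c) NAND (c NAND c)) NAND ((c NAND c) NAND (c NAND c)))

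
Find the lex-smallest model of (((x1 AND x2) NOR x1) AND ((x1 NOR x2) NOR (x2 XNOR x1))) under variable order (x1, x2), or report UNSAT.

x1=0, x2=1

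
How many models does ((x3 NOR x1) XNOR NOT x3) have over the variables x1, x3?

Satisfying assignments: (0,0), (0,1), (1,1)
Count: 3 out of 4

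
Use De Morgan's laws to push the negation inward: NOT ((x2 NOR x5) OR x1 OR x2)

NOT (x2 NOR x5) AND NOT x1 AND NOT x2
De Morgan's: NOT(OR of terms) = AND of negations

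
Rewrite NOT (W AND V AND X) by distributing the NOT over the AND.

NOT W OR NOT V OR NOT X
De Morgan's: NOT(AND of terms) = OR of negations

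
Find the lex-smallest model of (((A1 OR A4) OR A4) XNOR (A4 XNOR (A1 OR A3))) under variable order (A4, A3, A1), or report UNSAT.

A4=0, A3=1, A1=0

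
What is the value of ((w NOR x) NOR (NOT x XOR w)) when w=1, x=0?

Substituting: ((1 NOR 0) NOR (NOT 0 XOR 1))
= 1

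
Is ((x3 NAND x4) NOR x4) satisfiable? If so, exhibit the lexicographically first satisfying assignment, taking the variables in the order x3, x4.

UNSATISFIABLE - no assignment makes this expression true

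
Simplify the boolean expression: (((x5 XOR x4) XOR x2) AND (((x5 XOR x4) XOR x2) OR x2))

By absorption (E AND (E OR v) = E):
= ((x5 XOR x4) XOR x2)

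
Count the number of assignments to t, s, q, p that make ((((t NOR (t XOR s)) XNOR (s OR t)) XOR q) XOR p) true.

Satisfying assignments: (0,0,0,1), (0,0,1,0), (0,1,0,1), (0,1,1,0), (1,0,0,1), (1,0,1,0), (1,1,0,1), (1,1,1,0)
Count: 8 out of 16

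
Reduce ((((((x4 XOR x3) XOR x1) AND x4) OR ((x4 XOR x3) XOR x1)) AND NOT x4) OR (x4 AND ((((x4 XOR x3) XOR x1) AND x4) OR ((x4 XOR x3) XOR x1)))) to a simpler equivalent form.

By distribution ((E AND v) OR (E AND NOT v) = E) then absorption (E OR (E AND v) = E):
= ((x4 XOR x3) XOR x1)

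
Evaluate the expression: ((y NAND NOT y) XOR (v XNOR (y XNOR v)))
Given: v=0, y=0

Substituting: ((0 NAND NOT 0) XOR (0 XNOR (0 XNOR 0)))
= 1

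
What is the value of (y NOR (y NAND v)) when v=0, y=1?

Substituting: (1 NOR (1 NAND 0))
= 0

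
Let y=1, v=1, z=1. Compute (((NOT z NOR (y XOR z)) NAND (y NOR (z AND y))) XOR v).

Substituting: (((NOT 1 NOR (1 XOR 1)) NAND (1 NOR (1 AND 1))) XOR 1)
= 0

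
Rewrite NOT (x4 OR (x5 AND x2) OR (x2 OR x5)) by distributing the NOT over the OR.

NOT x4 AND NOT (x5 AND x2) AND NOT (x2 OR x5)
De Morgan's: NOT(OR of terms) = AND of negations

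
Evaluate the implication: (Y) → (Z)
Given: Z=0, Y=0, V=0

Antecedent (Y) = 0; consequent (Z) = 0.
0 → 0 = 1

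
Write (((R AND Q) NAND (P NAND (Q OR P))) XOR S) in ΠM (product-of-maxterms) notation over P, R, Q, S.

ΠM(1, 3, 5, 6, 9, 11, 13, 15) = (P OR R OR Q OR NOT S) AND (P OR R OR NOT Q OR NOT S) AND (P OR NOT R OR Q OR NOT S) AND (P OR NOT R OR NOT Q OR S) AND (NOT P OR R OR Q OR NOT S) AND (NOT P OR R OR NOT Q OR NOT S) AND (NOT P OR NOT R OR Q OR NOT S) AND (NOT P OR NOT R OR NOT Q OR NOT S)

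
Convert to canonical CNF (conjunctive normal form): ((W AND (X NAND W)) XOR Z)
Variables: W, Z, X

(W OR Z OR X) AND (W OR Z OR NOT X) AND (NOT W OR Z OR NOT X) AND (NOT W OR NOT Z OR X)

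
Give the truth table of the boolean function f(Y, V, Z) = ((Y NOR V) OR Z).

Y | V | Z | Output
------------------
0 | 0 | 0 | 1
0 | 0 | 1 | 1
0 | 1 | 0 | 0
0 | 1 | 1 | 1
1 | 0 | 0 | 0
1 | 0 | 1 | 1
1 | 1 | 0 | 0
1 | 1 | 1 | 1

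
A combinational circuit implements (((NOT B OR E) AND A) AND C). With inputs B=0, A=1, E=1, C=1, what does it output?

Substituting: (((NOT 0 OR 1) AND 1) AND 1)
= 1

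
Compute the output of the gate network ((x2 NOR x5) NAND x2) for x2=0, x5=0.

Substituting: ((0 NOR 0) NAND 0)
= 1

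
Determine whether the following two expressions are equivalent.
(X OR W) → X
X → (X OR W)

No, Converse is not equivalent to original (counterexample: W=1, Z=0, X=0)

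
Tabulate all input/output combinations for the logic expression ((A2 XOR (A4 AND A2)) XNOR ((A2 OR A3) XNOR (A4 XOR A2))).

A3 | A2 | A4 | Output
---------------------
0 | 0 | 0 | 0
0 | 0 | 1 | 1
0 | 1 | 0 | 1
0 | 1 | 1 | 1
1 | 0 | 0 | 1
1 | 0 | 1 | 0
1 | 1 | 0 | 1
1 | 1 | 1 | 1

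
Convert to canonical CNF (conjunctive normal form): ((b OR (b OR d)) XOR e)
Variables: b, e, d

(b OR e OR d) AND (b OR NOT e OR NOT d) AND (NOT b OR NOT e OR d) AND (NOT b OR NOT e OR NOT d)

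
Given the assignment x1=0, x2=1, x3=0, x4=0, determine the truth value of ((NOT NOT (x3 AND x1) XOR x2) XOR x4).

Substituting: ((NOT NOT (0 AND 0) XOR 1) XOR 0)
= 1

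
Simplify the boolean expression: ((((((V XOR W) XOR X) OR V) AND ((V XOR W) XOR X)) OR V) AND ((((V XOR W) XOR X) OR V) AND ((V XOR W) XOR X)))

By absorption (E AND (E OR v) = E) then absorption (E AND (E OR v) = E):
= ((V XOR W) XOR X)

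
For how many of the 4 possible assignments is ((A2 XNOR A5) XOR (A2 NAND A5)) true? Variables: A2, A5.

Satisfying assignments: (0,1), (1,0), (1,1)
Count: 3 out of 4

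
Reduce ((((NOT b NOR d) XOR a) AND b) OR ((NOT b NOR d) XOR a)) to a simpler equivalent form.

By absorption (E OR (E AND v) = E):
= ((NOT b NOR d) XOR a)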